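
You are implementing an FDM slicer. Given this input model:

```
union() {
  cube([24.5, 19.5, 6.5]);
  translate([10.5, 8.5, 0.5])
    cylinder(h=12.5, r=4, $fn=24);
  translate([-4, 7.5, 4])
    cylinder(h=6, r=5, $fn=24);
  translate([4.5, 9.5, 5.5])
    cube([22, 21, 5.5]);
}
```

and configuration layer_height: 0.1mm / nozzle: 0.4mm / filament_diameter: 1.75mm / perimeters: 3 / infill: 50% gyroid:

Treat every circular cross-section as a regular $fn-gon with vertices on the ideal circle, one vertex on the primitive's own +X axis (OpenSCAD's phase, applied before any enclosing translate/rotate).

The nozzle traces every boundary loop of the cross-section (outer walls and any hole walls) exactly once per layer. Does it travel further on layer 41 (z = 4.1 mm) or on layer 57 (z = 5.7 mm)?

layer 57 (z = 5.7 mm)

Layer 41 (z = 4.1): the cube (footprint 24.5×19.5) is included at this height (perimeter 88.00 mm); the cylinder at (10.5, 8.5): section is a regular 24-gon, circumradius r=4 (perimeter = 2·24·4.000·sin(180°/24) = 25.06 mm); the cylinder at (-4, 7.5): section is a regular 24-gon, circumradius r=5 (perimeter = 2·24·5.000·sin(180°/24) = 31.33 mm); the cube at (4.5, 9.5) does not reach this height (z outside [5.5, 11]); Combining (union): the regions partially overlap (shared area 53.60 mm²), so the edge portions inside another operand are dropped and the merged outline is re-measured after clipping — boundary = 107.16 mm. So its perimeter = 107.16 mm. Layer 57 (z = 5.7): the 24.5×19.5 cube contributes its full rectangle (perimeter 88.00 mm); the cylinder at (10.5, 8.5): section is a regular 24-gon, circumradius r=4 (perimeter = 2·24·4.000·sin(180°/24) = 25.06 mm); the r=5 cylinder at (-4, 7.5) contributes a regular 24-gon of circumradius 5 (perimeter = 2·24·5.000·sin(180°/24) = 31.33 mm); the cube at (4.5, 9.5) is present — its section is the full 22×21 rectangle (perimeter 86.00 mm); Combining (union): the regions partially overlap (shared area 253.60 mm²), so the edge portions inside another operand are dropped and the merged outline is re-measured after clipping — boundary = 133.16 mm. So its perimeter = 133.16 mm. Layer 57 is larger (133.16 vs 107.16 mm).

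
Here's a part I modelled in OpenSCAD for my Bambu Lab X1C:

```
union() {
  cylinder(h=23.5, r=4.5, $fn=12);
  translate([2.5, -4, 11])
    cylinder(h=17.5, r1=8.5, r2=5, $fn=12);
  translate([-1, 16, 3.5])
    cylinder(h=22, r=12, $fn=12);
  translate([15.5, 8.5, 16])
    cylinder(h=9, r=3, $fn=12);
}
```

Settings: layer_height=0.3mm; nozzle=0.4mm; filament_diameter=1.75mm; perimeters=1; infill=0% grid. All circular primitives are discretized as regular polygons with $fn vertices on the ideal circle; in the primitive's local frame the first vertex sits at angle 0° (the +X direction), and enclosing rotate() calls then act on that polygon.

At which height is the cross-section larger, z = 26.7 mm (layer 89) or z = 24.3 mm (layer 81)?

Layer 89 (z = 26.7): the cylinder is absent (z outside [0, 23.5]); the cone at (2.5, -4) contributes a regular 12-gon of circumradius 5.360 (interpolated between r1=8.5 and r2=5 at t=0.897) (area = (12/2)·5.360²·sin(360°/12) = 86.19 mm²); the cylinder at (-1, 16) is not intersected at this z (z outside [3.5, 25.5]); the cylinder at (15.5, 8.5) does not reach this height (z outside [16, 25]); Combining (union): only the cone at (2.5, -4) is present, so the union is just that shape — area = 86.19 mm². So its area = 86.19 mm². Layer 81 (z = 24.3): the cylinder does not reach this height (z outside [0, 23.5]); the cone at (2.5, -4): at t=0.760 of its height the radius interpolates to r₁+(r₂−r₁)t = 5.840, giving a regular 12-gon of that circumradius (area = (12/2)·5.840²·sin(360°/12) = 102.32 mm²); the r=12 cylinder at (-1, 16) contributes a regular 12-gon of circumradius 12 (area = (12/2)·12.000²·sin(360°/12) = 432.00 mm²); the r=3 cylinder at (15.5, 8.5) contributes a regular 12-gon of circumradius 3 (area = (12/2)·3.000²·sin(360°/12) = 27.00 mm²); Combining (union): the 3 present regions are separate (no shared area or edge), so areas and boundary lengths simply add and each stays a separate island — area = 561.32 mm². So its area = 561.32 mm². Layer 81 is larger (561.32 vs 86.19 mm²).

layer 81 (z = 24.3 mm)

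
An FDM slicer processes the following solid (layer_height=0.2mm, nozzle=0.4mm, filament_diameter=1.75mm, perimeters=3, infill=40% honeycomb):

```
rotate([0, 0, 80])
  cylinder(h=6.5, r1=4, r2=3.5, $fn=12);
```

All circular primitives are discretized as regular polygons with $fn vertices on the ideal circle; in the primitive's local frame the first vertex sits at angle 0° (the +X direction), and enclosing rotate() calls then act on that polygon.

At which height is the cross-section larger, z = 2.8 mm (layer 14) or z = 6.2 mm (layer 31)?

layer 14 (z = 2.8 mm)

Layer 14 (z = 2.8): the cone contributes a regular 12-gon of circumradius 3.785 (interpolated between r1=4 and r2=3.5 at t=0.431) (area = (12/2)·3.785²·sin(360°/12) = 42.97 mm²); (rotated 80° about Z; rotation is an isometry so areas/perimeters/island counts are preserved). So its area = 42.97 mm². Layer 31 (z = 6.2): the cone contributes a regular 12-gon of circumradius 3.523 (interpolated between r1=4 and r2=3.5 at t=0.954) (area = (12/2)·3.523²·sin(360°/12) = 37.24 mm²); (whole slice rotated 80° about Z — lengths, areas and connectivity unchanged). So its area = 37.24 mm². Layer 14 is larger (42.97 vs 37.24 mm²).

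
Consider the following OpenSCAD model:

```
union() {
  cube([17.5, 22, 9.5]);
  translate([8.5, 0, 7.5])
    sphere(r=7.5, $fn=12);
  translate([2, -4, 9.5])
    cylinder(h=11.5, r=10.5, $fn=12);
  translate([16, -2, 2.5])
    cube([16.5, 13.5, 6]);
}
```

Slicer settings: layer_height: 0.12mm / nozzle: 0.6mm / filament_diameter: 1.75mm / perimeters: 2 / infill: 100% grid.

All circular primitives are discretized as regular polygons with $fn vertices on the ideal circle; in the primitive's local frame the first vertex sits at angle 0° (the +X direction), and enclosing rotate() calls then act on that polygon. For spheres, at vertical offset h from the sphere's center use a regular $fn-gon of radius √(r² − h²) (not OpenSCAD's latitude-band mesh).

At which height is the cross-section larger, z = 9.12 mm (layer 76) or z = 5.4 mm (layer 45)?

layer 45 (z = 5.4 mm)

Layer 76 (z = 9.12): the 17.5×22 cube contributes its full rectangle (area 385.00 mm²); the r=7.5 sphere at (8.5, 0) slices to a regular 12-gon of circumradius 7.323 (√(r²−h²) with h=1.62 from center) (area = (12/2)·7.323²·sin(360°/12) = 160.88 mm²); the cylinder at (2, -4) is not intersected at this z (z outside [9.5, 21]); the cube at (16, -2) does not reach this height (z outside [2.5, 8.5]); Combining (union): the regions partially overlap — summed areas 545.88 mm² minus the doubly-counted overlap 80.44 mm² gives 465.44 mm² — area = 465.44 mm². So its area = 465.44 mm². Layer 45 (z = 5.4): the 17.5×22 cube contributes its full rectangle (area 385.00 mm²); the sphere at (8.5, 0): section is a regular 12-gon, circumradius = √(r²−h²) = √(7.5²−2.1²) = 7.200 (area = (12/2)·7.200²·sin(360°/12) = 155.52 mm²); the cylinder at (2, -4) is not intersected at this z (z outside [9.5, 21]); the cube at (16, -2) is present — its section is the full 16.5×13.5 rectangle (area 222.75 mm²); Combining (union): the regions partially overlap — summed areas 763.27 mm² minus the doubly-counted overlap 95.01 mm² gives 668.26 mm² — area = 668.26 mm². So its area = 668.26 mm². Layer 45 is larger (668.26 vs 465.44 mm²).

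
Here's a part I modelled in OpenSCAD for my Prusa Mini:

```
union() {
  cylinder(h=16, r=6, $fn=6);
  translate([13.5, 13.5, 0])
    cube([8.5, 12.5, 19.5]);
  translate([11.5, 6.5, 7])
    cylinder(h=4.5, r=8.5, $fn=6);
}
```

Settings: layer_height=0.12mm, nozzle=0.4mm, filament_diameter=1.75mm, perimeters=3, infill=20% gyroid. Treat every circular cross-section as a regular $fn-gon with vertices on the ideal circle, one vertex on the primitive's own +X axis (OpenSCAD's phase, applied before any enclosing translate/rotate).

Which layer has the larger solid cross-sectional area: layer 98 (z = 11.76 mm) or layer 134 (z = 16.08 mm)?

layer 98 (z = 11.76 mm)

Layer 98 (z = 11.76): the cylinder: section is a regular 6-gon, circumradius r=6 (area = (6/2)·6.000²·sin(360°/6) = 93.53 mm²); the 8.5×12.5 cube at (13.5, 13.5) contributes its full rectangle (area 106.25 mm²); the cylinder at (11.5, 6.5) does not reach this height (z outside [7, 11.5]); Taking the union: the 2 present regions are separate (no shared area or edge), so areas and boundary lengths simply add and each stays a separate island — area = 199.78 mm². So its area = 199.78 mm². Layer 134 (z = 16.08): the cylinder does not reach this height (z outside [0, 16]); the 8.5×12.5 cube at (13.5, 13.5) contributes its full rectangle (area 106.25 mm²); the cylinder at (11.5, 6.5) is absent (z outside [7, 11.5]); Merging all regions: only the 8.5×12.5 cube at (13.5, 13.5) is present, so the union is just that shape — area = 106.25 mm². So its area = 106.25 mm². Layer 98 is larger (199.78 vs 106.25 mm²).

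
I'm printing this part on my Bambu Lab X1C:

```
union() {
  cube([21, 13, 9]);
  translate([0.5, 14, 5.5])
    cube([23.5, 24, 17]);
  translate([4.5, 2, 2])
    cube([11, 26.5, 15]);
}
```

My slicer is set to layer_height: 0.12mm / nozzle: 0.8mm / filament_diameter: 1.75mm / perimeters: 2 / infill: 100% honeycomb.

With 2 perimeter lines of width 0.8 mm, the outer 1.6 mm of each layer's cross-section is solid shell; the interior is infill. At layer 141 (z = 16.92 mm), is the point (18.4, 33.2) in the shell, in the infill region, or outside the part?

infill

At z = 16.92 mm: the cube is absent (z outside [0, 9]); the 23.5×24 cube at (0.5, 14) contributes its full rectangle; the 11×26.5 cube at (4.5, 2) contributes its full rectangle; Taking the union: the regions partially overlap (shared area 159.50 mm²), so overlapping operands fuse into one piece — 1 connected region. Overall, the cross-section is a single solid region. The nearest boundary edge runs (0.50, 38.00)→(24.00, 38.00); distance from the point to it = 4.80 mm. The point is inside the cross-section and 4.80 mm from the nearest boundary — more than the 1.6 mm shell width (2 × 0.8), so it's in the infill interior.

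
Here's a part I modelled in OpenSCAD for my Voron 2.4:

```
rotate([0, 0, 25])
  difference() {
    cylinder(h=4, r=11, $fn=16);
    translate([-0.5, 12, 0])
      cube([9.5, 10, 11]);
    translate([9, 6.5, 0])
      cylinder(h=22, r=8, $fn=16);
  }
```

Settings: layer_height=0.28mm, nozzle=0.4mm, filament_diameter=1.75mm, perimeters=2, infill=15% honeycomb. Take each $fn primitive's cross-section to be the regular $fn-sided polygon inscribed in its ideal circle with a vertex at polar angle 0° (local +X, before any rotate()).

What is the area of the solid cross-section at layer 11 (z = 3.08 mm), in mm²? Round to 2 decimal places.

291.29 mm²

At z = 3.08 mm: the cylinder: section is a regular 16-gon, circumradius r=11 (area = (16/2)·11.000²·sin(360°/16) = 370.44 mm²); the cube at (-0.5, 12) (footprint 9.5×10) is included at this height (area 95.00 mm²); the r=8 cylinder at (9, 6.5) contributes a regular 16-gon of circumradius 8 (area = (16/2)·8.000²·sin(360°/16) = 195.93 mm²); Taking the first minus the rest: starting from the r=11 cylinder (370.44 mm²), the 9.5×10 cube at (-0.5, 12) misses the remaining region (no effect); the r=8 cylinder at (9, 6.5) partially overlaps it — only the 79.15 mm² overlap (of its 195.93 mm²) is removed, clipping the outline — area = 291.29 mm²; (whole slice rotated 25° about Z — lengths, areas and connectivity unchanged). Overall, the cross-section is a single solid region. Net area = 291.29 mm².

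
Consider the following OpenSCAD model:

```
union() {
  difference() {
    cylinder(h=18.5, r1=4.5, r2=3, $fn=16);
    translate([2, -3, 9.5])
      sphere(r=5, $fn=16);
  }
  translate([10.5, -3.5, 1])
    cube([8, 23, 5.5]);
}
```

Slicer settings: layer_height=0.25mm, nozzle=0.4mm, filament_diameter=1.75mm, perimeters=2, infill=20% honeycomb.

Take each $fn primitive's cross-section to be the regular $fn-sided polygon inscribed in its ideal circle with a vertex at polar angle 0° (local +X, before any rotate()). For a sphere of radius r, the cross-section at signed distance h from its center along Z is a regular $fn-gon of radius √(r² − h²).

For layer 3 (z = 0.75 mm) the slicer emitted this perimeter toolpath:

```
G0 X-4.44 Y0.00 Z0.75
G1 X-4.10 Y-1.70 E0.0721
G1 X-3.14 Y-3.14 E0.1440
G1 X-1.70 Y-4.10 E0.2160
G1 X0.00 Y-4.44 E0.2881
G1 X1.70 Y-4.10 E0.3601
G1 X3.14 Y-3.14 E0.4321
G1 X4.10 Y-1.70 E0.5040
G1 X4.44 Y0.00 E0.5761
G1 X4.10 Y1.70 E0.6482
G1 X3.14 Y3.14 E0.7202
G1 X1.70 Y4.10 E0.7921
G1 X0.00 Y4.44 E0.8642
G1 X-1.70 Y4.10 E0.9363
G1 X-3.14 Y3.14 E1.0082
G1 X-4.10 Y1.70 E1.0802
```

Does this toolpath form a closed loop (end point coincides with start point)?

Start point (G0): (-4.44, 0.00). End point (last G1): the path does not return to the start — open.

no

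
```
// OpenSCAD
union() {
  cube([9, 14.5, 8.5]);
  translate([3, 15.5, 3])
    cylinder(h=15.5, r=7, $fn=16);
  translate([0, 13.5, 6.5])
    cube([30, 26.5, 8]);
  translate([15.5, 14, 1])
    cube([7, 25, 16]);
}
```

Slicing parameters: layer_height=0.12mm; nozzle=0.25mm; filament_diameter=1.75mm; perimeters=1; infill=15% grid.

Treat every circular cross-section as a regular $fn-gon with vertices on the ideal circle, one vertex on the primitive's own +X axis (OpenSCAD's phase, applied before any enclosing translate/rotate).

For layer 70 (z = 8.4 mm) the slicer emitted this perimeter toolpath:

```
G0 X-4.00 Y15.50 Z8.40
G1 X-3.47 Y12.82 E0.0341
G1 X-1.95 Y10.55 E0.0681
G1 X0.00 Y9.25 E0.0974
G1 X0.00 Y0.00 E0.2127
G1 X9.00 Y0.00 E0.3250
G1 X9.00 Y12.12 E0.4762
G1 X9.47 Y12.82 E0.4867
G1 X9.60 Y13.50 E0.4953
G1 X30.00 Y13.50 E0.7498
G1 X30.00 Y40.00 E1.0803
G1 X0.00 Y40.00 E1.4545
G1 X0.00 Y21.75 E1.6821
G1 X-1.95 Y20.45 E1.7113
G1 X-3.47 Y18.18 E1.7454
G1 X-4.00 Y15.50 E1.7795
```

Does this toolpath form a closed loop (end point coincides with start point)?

Start point (G0): (-4.00, 15.50). End point (last G1): the path returns to the start — closed.

yes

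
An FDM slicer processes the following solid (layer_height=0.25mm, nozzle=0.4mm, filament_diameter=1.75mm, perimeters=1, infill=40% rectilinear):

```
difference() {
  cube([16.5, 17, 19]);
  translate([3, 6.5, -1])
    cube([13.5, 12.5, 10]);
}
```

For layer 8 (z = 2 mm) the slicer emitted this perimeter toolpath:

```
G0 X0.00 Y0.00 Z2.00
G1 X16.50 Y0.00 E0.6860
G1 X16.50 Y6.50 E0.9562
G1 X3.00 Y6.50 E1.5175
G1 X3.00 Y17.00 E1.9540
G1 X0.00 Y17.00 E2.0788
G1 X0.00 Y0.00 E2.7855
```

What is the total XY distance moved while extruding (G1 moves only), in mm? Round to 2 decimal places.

Sum the Euclidean lengths of each G1 segment: total = 67.00 mm.

67.00 mm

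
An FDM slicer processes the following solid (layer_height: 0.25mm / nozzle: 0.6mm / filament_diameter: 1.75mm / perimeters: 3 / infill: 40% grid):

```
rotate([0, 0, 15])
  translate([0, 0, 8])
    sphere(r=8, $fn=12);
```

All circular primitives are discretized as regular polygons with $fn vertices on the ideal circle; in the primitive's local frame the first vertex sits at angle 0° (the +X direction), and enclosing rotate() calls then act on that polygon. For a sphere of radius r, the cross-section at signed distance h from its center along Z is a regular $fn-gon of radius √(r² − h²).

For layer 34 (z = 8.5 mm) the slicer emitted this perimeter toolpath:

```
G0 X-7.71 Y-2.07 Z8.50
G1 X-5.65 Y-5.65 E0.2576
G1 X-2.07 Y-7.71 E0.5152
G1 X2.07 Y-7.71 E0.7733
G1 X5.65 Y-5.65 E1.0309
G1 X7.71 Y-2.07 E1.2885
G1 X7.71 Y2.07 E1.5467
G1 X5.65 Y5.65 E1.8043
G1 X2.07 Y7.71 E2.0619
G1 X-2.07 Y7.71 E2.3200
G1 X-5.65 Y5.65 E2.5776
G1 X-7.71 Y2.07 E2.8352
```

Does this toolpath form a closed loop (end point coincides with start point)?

Start point (G0): (-7.71, -2.07). End point (last G1): the path does not return to the start — open.

no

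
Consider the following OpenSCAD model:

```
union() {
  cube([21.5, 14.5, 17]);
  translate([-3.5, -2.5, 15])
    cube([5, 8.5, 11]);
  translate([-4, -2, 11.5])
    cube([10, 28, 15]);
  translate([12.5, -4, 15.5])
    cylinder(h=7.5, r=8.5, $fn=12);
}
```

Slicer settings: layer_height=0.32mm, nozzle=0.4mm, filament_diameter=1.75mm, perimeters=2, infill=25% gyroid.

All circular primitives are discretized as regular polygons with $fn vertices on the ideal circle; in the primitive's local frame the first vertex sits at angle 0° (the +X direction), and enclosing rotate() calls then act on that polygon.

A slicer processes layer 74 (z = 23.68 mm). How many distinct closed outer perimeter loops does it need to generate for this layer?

1

At z = 23.68 mm: the cube is absent (z outside [0, 17]); the cube at (-3.5, -2.5) (footprint 5×8.5) is included at this height; the 10×28 cube at (-4, -2) contributes its full rectangle; the cylinder at (12.5, -4) is not intersected at this z (z outside [15.5, 23]); Merging all regions: the regions partially overlap (shared area 40.00 mm²), so overlapping operands fuse into one piece — 1 connected region. The result has 1 disconnected region.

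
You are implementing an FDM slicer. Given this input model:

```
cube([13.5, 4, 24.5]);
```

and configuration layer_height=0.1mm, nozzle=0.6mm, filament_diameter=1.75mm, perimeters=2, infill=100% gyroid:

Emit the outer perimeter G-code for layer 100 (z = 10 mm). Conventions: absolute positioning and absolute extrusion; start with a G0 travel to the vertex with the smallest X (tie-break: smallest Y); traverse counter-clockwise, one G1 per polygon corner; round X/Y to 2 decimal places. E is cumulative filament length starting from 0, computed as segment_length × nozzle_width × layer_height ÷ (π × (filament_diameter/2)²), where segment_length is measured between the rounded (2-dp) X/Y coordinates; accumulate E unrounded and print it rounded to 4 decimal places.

At z = 10 mm: the 13.5×4 cube contributes its full rectangle. The outline is a single polygon with 4 vertices. Extrusion per mm of travel: 0.6 × 0.1 / (π × 0.875²) = 0.024945. Accumulating E over each segment gives final E = 0.8731.

G0 X0.00 Y0.00 Z10.00
G1 X13.50 Y0.00 E0.3368
G1 X13.50 Y4.00 E0.4365
G1 X0.00 Y4.00 E0.7733
G1 X0.00 Y0.00 E0.8731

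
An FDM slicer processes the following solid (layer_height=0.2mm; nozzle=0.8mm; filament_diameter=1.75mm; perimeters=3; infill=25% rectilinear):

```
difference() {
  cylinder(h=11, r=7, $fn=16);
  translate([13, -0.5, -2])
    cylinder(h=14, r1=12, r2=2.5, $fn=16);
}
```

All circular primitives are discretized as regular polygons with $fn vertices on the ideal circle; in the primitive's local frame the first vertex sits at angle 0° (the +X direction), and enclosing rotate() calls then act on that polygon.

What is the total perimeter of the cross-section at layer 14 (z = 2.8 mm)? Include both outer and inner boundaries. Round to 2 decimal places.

43.46 mm

At z = 2.8 mm: the cylinder: section is a regular 16-gon, circumradius r=7 (perimeter = 2·16·7.000·sin(180°/16) = 43.70 mm); the cone at (13, -0.5): at t=0.343 of its height the radius interpolates to r₁+(r₂−r₁)t = 8.743, giving a regular 16-gon of that circumradius (perimeter = 2·16·8.743·sin(180°/16) = 54.58 mm); Taking the first minus the rest: starting from the r=7 cylinder, the cone at (13, -0.5) partially overlaps it — only the 14.51 mm² overlap (of its 234.01 mm²) is removed, clipping the outline — boundary = 43.46 mm. Overall, the cross-section is a single solid region. Total boundary length (outer) = 43.46 mm.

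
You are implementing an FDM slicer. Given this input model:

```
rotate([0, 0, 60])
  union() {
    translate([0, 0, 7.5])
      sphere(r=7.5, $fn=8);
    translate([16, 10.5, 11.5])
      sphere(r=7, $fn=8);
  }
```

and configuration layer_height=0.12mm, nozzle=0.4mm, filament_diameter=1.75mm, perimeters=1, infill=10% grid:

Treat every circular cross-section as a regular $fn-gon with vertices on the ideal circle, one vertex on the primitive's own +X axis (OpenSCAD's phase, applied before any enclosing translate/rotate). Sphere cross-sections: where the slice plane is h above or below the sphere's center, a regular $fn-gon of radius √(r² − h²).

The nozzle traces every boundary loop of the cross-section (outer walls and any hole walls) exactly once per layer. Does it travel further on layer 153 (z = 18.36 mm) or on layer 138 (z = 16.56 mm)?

Layer 153 (z = 18.36): the sphere does not reach this height (|z−center|=10.860 > r=7.5); the r=7 sphere at (16, 10.5) contributes a regular 8-gon of circumradius √(7²−6.86²) = 1.393 (perimeter = 2·8·1.393·sin(180°/8) = 8.53 mm); Combining (union): only the r=7 sphere at (16, 10.5) is present, so the union is just that shape — boundary = 8.53 mm; (rotated 60° about Z; rotation is an isometry so areas/perimeters/island counts are preserved). So its perimeter = 8.53 mm. Layer 138 (z = 16.56): the sphere is not intersected at this z (|z−center|=9.060 > r=7.5); the r=7 sphere at (16, 10.5) slices to a regular 8-gon of circumradius 4.837 (√(r²−h²) with h=5.06 from center) (perimeter = 2·8·4.837·sin(180°/8) = 29.62 mm); Merging all regions: only the r=7 sphere at (16, 10.5) is present, so the union is just that shape — boundary = 29.62 mm; (whole slice rotated 60° about Z — lengths, areas and connectivity unchanged). So its perimeter = 29.62 mm. Layer 138 is larger (29.62 vs 8.53 mm).

layer 138 (z = 16.56 mm)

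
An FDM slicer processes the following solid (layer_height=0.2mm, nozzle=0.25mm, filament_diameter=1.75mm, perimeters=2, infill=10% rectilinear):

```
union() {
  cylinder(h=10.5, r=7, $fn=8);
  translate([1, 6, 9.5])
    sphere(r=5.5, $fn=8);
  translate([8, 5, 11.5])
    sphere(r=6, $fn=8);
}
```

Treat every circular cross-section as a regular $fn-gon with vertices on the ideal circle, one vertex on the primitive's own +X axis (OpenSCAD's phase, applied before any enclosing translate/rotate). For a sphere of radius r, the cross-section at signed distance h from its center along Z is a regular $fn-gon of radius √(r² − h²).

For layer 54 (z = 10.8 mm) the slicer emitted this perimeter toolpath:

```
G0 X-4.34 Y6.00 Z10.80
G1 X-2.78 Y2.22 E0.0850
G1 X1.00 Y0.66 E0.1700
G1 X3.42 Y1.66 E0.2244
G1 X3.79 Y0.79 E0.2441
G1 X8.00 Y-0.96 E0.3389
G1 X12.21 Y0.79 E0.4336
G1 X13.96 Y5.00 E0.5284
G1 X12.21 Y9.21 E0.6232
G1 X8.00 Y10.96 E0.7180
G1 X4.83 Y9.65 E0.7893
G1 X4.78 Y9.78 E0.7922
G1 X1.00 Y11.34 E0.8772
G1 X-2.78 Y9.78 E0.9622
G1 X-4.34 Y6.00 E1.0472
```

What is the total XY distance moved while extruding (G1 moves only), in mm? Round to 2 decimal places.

Sum the Euclidean lengths of each G1 segment: total = 50.38 mm.

50.38 mm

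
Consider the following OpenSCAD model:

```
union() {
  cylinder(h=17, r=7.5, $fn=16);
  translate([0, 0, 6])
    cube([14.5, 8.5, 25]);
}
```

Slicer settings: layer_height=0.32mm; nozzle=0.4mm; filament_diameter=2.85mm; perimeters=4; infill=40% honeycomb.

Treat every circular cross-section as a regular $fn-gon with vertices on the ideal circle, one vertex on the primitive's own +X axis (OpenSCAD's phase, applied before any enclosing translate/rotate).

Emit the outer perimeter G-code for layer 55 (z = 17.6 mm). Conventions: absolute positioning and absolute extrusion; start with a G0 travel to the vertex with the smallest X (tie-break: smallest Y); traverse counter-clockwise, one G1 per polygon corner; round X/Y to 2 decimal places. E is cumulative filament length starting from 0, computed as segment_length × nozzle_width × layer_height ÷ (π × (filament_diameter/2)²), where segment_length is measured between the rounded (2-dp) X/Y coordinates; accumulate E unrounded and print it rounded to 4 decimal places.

G0 X0.00 Y0.00 Z17.60
G1 X14.50 Y0.00 E0.2909
G1 X14.50 Y8.50 E0.4615
G1 X0.00 Y8.50 E0.7524
G1 X0.00 Y0.00 E0.9230

At z = 17.6 mm: the cylinder is absent (z outside [0, 17]); the cube (footprint 14.5×8.5) is included at this height; Combining (union): only the 14.5×8.5 cube is present, so the union is just that shape — 1 connected region. The outline is a single polygon with 4 vertices. Extrusion per mm of travel: 0.4 × 0.32 / (π × 1.425²) = 0.020065. Accumulating E over each segment gives final E = 0.9230.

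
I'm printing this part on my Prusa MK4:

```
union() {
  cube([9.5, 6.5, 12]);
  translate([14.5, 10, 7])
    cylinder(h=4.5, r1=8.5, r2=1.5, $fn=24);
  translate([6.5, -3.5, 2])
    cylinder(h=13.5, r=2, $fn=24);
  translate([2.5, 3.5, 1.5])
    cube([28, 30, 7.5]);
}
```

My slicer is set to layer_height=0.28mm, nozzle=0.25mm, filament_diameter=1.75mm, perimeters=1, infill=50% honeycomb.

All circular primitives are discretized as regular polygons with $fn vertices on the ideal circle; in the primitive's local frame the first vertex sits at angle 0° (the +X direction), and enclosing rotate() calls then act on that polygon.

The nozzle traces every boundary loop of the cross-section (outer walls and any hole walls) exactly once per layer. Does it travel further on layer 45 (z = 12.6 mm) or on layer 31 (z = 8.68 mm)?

Layer 45 (z = 12.6): the cube is absent (z outside [0, 12]); the cone at (14.5, 10) does not reach this height (z outside [7, 11.5]); the r=2 cylinder at (6.5, -3.5) contributes a regular 24-gon of circumradius 2 (perimeter = 2·24·2.000·sin(180°/24) = 12.53 mm); the cube at (2.5, 3.5) is not intersected at this z (z outside [1.5, 9]); Merging all regions: only the r=2 cylinder at (6.5, -3.5) is present, so the union is just that shape — boundary = 12.53 mm. So its perimeter = 12.53 mm. Layer 31 (z = 8.68): the cube (footprint 9.5×6.5) is included at this height (perimeter 32.00 mm); the cone at (14.5, 10): at t=0.373 of its height the radius interpolates to r₁+(r₂−r₁)t = 5.887, giving a regular 24-gon of that circumradius (perimeter = 2·24·5.887·sin(180°/24) = 36.88 mm); the r=2 cylinder at (6.5, -3.5) gives a regular 24-gon of circumradius 2 (constant along its height) (perimeter = 2·24·2.000·sin(180°/24) = 12.53 mm); the cube at (2.5, 3.5) is present — its section is the full 28×30 rectangle (perimeter 116.00 mm); Merging all regions: the regions partially overlap (shared area 128.63 mm²), so the edge portions inside another operand are dropped and the merged outline is re-measured after clipping — boundary = 140.53 mm. So its perimeter = 140.53 mm. Layer 31 is larger (140.53 vs 12.53 mm).

layer 31 (z = 8.68 mm)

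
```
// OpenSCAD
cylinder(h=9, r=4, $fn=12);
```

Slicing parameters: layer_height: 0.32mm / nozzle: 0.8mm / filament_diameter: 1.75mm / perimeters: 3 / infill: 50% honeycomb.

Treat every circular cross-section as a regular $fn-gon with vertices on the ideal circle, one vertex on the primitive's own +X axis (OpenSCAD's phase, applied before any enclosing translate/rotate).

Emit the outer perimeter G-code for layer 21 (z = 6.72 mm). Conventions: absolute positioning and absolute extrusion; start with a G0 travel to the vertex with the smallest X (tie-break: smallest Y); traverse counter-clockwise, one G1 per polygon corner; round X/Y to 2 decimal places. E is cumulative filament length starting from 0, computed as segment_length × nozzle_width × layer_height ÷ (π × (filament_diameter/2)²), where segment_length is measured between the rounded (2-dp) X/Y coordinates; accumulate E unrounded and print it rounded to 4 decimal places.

G0 X-4.00 Y0.00 Z6.72
G1 X-3.46 Y-2.00 E0.2205
G1 X-2.00 Y-3.46 E0.4402
G1 X0.00 Y-4.00 E0.6607
G1 X2.00 Y-3.46 E0.8812
G1 X3.46 Y-2.00 E1.1010
G1 X4.00 Y0.00 E1.3215
G1 X3.46 Y2.00 E1.5419
G1 X2.00 Y3.46 E1.7617
G1 X0.00 Y4.00 E1.9822
G1 X-2.00 Y3.46 E2.2027
G1 X-3.46 Y2.00 E2.4224
G1 X-4.00 Y0.00 E2.6429

At z = 6.72 mm: the r=4 cylinder contributes a regular 12-gon of circumradius 4. The outline is a single polygon with 12 vertices. Extrusion per mm of travel: 0.8 × 0.32 / (π × 0.875²) = 0.106432. Accumulating E over each segment gives final E = 2.6429.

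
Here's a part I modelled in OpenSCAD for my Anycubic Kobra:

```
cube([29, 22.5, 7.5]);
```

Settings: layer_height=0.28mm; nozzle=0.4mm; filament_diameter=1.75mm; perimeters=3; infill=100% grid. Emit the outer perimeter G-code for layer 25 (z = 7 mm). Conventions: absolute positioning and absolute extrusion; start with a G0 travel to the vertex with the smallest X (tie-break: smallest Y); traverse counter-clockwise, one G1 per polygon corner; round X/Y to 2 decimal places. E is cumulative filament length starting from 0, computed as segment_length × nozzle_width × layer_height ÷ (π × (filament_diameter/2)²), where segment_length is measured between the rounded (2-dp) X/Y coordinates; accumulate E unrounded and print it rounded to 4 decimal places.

At z = 7 mm: the 29×22.5 cube contributes its full rectangle. The outline is a single polygon with 4 vertices. Extrusion per mm of travel: 0.4 × 0.28 / (π × 0.875²) = 0.046564. Accumulating E over each segment gives final E = 4.7961.

G0 X0.00 Y0.00 Z7.00
G1 X29.00 Y0.00 E1.3504
G1 X29.00 Y22.50 E2.3981
G1 X0.00 Y22.50 E3.7484
G1 X0.00 Y0.00 E4.7961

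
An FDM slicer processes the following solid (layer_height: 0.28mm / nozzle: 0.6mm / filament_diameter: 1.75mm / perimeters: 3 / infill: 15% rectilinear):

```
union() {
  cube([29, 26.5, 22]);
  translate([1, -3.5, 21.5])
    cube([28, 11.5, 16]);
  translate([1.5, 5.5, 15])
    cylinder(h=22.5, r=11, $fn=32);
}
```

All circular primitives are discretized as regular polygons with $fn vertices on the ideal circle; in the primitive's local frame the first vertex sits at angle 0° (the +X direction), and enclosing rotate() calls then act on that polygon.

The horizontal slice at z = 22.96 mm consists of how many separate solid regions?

1

At z = 22.96 mm: the cube is not intersected at this z (z outside [0, 22]); the cube at (1, -3.5) (footprint 28×11.5) is included at this height; the r=11 cylinder at (1.5, 5.5) gives a regular 32-gon of circumradius 11 (constant along its height); Combining (union): the regions partially overlap (shared area 118.99 mm²), so overlapping operands fuse into one piece — 1 connected region. The result has 1 disconnected region.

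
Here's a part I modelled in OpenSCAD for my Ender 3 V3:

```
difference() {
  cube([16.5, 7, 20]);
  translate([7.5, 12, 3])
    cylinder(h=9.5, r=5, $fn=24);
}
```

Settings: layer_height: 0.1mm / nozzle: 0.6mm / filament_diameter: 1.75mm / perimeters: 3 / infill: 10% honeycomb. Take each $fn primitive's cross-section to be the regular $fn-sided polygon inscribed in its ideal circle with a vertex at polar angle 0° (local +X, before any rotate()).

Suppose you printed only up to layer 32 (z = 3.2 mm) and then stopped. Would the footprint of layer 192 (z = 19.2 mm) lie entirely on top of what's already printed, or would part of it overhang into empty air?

entirely on top

Compare the two slices. At z = 3.2: the cube is present — its section is the full 16.5×7 rectangle (area 115.50 mm²); the r=5 cylinder at (7.5, 12) gives a regular 24-gon of circumradius 5 (constant along its height) (area = (24/2)·5.000²·sin(360°/24) = 77.65 mm²); Taking the first minus the rest: starting from the 16.5×7 cube (115.50 mm²), the r=5 cylinder at (7.5, 12) misses the remaining region (no effect) — area = 115.50 mm². At z = 19.2: the cube is present — its section is the full 16.5×7 rectangle (area 115.50 mm²); the cylinder at (7.5, 12) is not intersected at this z (z outside [3, 12.5]); After the difference (first − rest): none of the subtracted shapes is present at this height, so the 16.5×7 cube is unchanged — area = 115.50 mm². Checking containment: the cross-section at z = 19.2 is a subset of the cross-section at z = 3.2.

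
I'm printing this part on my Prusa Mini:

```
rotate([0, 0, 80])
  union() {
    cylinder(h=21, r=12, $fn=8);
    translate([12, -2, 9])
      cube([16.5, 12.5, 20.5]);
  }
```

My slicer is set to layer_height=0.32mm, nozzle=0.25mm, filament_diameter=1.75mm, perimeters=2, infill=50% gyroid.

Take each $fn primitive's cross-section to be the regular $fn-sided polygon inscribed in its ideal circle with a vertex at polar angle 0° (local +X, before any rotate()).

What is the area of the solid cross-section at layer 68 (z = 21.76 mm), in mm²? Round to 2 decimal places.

206.25 mm²

At z = 21.76 mm: the cylinder is absent (z outside [0, 21]); the 16.5×12.5 cube at (12, -2) contributes its full rectangle (area 206.25 mm²); Merging all regions: only the 16.5×12.5 cube at (12, -2) is present, so the union is just that shape — area = 206.25 mm²; (rotated 80° about Z; rotation is an isometry so areas/perimeters/island counts are preserved). Overall, the cross-section is a single solid region. Net area = 206.25 mm².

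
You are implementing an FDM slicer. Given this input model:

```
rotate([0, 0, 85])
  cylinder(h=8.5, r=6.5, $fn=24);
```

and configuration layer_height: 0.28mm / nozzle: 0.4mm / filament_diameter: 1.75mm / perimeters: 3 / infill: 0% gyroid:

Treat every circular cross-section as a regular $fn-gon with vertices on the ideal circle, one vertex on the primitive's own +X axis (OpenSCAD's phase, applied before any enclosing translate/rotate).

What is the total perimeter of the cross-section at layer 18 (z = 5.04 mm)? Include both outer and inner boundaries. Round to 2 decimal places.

40.72 mm

At z = 5.04 mm: the r=6.5 cylinder gives a regular 24-gon of circumradius 6.5 (constant along its height) (perimeter = 2·24·6.500·sin(180°/24) = 40.72 mm); (rotated 85° about Z; rotation is an isometry so areas/perimeters/island counts are preserved). Overall, the cross-section is a single solid region. Total boundary length (outer) = 40.72 mm.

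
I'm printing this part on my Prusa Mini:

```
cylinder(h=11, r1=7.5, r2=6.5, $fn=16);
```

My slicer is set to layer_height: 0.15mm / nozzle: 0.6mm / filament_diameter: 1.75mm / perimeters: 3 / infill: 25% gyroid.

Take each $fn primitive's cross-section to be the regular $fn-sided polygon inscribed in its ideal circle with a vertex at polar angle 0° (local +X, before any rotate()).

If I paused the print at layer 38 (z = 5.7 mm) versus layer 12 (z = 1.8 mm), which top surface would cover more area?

Layer 38 (z = 5.7): the cone contributes a regular 16-gon of circumradius 6.982 (interpolated between r1=7.5 and r2=6.5 at t=0.518) (area = (16/2)·6.982²·sin(360°/16) = 149.23 mm²). So its area = 149.23 mm². Layer 12 (z = 1.8): the cone contributes a regular 16-gon of circumradius 7.336 (interpolated between r1=7.5 and r2=6.5 at t=0.164) (area = (16/2)·7.336²·sin(360°/16) = 164.78 mm²). So its area = 164.78 mm². Layer 12 is larger (164.78 vs 149.23 mm²).

layer 12 (z = 1.8 mm)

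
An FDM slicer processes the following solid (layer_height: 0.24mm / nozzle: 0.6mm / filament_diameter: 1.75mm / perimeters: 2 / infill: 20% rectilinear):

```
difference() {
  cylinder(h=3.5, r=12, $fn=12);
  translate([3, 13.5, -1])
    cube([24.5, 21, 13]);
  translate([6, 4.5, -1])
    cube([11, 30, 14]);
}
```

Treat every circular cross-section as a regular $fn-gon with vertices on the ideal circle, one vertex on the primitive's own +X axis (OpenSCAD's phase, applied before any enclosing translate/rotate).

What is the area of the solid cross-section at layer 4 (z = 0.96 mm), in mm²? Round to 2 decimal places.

At z = 0.96 mm: the cylinder: section is a regular 12-gon, circumradius r=12 (area = (12/2)·12.000²·sin(360°/12) = 432.00 mm²); the cube at (3, 13.5) (footprint 24.5×21) is included at this height (area 514.50 mm²); the cube at (6, 4.5) is present — its section is the full 11×30 rectangle (area 330.00 mm²); Subtracting the remaining from the first: starting from the r=12 cylinder (432.00 mm²), the 24.5×21 cube at (3, 13.5) misses the remaining region (no effect); the 11×30 cube at (6, 4.5) partially overlaps it — only the 16.54 mm² overlap (of its 330.00 mm²) is removed, clipping the outline — area = 415.46 mm². Overall, the cross-section is a single solid region. Net area = 415.46 mm².

415.46 mm²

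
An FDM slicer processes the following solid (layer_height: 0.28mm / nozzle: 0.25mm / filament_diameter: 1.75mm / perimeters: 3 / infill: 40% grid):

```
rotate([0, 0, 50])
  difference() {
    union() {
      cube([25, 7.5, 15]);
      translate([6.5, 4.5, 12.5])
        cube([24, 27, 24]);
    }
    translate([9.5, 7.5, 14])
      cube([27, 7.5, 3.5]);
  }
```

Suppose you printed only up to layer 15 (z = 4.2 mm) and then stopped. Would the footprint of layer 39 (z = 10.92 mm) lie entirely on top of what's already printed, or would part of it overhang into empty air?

entirely on top

Compare the two slices. At z = 4.2: the 25×7.5 cube contributes its full rectangle (area 187.50 mm²); the cube at (6.5, 4.5) is absent (z outside [12.5, 36.5]); Merging all regions: only the 25×7.5 cube is present, so the union is just that shape — area = 187.50 mm²; the cube at (9.5, 7.5) is absent (z outside [14, 17.5]); Taking the first minus the rest: none of the subtracted shapes is present at this height, so the result so far is unchanged — area = 187.50 mm²; (whole slice rotated 50° about Z — lengths, areas and connectivity unchanged). At z = 10.92: the 25×7.5 cube contributes its full rectangle (area 187.50 mm²); the cube at (6.5, 4.5) is not intersected at this z (z outside [12.5, 36.5]); Taking the union: only the 25×7.5 cube is present, so the union is just that shape — area = 187.50 mm²; the cube at (9.5, 7.5) is absent (z outside [14, 17.5]); Subtracting the remaining from the first: none of the subtracted shapes is present at this height, so the result so far is unchanged — area = 187.50 mm²; (rotated 50° about Z; rotation is an isometry so areas/perimeters/island counts are preserved). Checking containment: the cross-section at z = 10.92 is a subset of the cross-section at z = 4.2.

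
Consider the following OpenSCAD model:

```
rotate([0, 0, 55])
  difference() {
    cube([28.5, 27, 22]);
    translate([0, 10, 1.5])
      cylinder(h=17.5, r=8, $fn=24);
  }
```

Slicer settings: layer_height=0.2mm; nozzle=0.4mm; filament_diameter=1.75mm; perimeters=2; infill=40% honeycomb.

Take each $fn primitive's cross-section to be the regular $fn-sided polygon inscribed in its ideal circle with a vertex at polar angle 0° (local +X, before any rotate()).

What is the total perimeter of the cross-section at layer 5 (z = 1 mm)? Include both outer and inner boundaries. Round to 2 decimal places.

At z = 1 mm: the 28.5×27 cube contributes its full rectangle (perimeter 111.00 mm); the cylinder at (0, 10) is absent (z outside [1.5, 19]); Taking the first minus the rest: none of the subtracted shapes is present at this height, so the 28.5×27 cube is unchanged — boundary = 111.00 mm; (whole slice rotated 55° about Z — lengths, areas and connectivity unchanged). Overall, the cross-section is a single solid region. Total boundary length (outer) = 111.00 mm.

111.00 mm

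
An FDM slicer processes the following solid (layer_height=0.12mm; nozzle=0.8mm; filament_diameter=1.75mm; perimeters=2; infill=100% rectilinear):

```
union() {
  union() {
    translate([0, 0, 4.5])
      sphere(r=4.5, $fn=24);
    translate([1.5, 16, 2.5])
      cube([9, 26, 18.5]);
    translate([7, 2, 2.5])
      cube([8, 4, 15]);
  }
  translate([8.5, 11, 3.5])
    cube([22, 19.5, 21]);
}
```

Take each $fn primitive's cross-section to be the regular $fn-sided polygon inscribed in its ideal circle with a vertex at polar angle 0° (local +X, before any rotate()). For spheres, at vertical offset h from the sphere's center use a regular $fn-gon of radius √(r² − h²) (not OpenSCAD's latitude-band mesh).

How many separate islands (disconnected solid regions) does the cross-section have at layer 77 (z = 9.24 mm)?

At z = 9.24 mm: the sphere is not intersected at this z (|z−center|=4.740 > r=4.5); the cube at (1.5, 16) is present — its section is the full 9×26 rectangle; the 8×4 cube at (7, 2) contributes its full rectangle; Combining (union): the 2 present regions are separate (no shared area or edge), so areas and boundary lengths simply add and each stays a separate island — 2 connected regions; the cube at (8.5, 11) is present — its section is the full 22×19.5 rectangle; Combining (union): the regions partially overlap (shared area 29.00 mm²), so overlapping operands fuse into one piece — 2 connected regions. Overall, the cross-section has 2 separate islands. Island count = 2.

2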